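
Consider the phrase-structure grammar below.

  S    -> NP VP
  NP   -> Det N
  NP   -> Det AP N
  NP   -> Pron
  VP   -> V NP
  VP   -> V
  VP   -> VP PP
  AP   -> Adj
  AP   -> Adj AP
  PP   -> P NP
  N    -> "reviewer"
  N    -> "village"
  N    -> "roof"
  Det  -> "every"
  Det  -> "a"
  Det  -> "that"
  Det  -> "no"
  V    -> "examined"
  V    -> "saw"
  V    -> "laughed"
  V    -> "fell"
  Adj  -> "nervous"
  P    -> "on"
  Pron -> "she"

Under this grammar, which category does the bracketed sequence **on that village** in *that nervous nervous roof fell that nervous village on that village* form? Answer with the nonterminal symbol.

PP

[S [NP [Det that] [AP [Adj nervous] [AP [Adj nervous]]] [N roof]] [VP [VP [V fell] [NP [Det that] [AP [Adj nervous]] [N village]]] [PP [P on] [NP [Det that] [N village]]]]]
The span 'on that village' is the PP node built by PP → P NP.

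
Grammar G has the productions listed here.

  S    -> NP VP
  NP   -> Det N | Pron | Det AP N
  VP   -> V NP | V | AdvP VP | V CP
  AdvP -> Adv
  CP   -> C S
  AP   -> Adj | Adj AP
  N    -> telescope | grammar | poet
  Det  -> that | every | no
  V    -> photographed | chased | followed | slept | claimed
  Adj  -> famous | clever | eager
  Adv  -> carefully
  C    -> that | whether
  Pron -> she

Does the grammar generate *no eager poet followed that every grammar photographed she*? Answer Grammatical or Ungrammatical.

Grammatical

[S [NP [Det no] [AP [Adj eager]] [N poet]] [VP [V followed] [CP [C that] [S [NP [Det every] [N grammar]] [VP [V photographed] [NP [Pron she]]]]]]]
The bracketing above is licensed at every node by one of the given productions, with S at the root.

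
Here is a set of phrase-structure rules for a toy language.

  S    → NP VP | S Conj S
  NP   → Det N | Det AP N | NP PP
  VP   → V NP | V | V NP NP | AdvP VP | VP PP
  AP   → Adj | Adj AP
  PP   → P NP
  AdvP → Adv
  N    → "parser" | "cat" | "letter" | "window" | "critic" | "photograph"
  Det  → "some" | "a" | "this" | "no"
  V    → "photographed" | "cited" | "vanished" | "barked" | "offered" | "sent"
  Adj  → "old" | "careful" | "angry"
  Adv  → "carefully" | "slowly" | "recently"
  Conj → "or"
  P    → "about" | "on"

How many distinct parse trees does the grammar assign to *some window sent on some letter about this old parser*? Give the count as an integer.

The two bracketings:
[S [NP [Det some] [N window]] [VP [VP [V sent]] [PP [P on] [NP [NP [Det some] [N letter]] [PP [P about] [NP [Det this] [AP [Adj old]] [N parser]]]]]]]
[S [NP [Det some] [N window]] [VP [VP [VP [V sent]] [PP [P on] [NP [Det some] [N letter]]]] [PP [P about] [NP [Det this] [AP [Adj old]] [N parser]]]]]
The difference turns on whether NP → NP PP is used at the relevant span, versus an alternative expansion of NP.

2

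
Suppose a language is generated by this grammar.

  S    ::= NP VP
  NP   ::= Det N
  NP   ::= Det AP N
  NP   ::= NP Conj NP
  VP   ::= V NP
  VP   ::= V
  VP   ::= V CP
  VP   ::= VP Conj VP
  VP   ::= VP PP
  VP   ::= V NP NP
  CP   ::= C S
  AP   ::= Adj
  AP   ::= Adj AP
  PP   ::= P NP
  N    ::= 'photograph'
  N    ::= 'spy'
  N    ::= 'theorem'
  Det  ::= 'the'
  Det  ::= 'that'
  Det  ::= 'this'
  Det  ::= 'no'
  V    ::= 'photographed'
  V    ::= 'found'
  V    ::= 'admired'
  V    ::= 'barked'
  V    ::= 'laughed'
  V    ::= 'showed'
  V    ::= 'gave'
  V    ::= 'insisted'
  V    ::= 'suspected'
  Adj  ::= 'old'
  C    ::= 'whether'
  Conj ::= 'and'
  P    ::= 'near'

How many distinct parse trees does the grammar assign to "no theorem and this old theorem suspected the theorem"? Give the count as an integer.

1

[S [NP [NP [Det no] [N theorem]] [Conj and] [NP [Det this] [AP [Adj old]] [N theorem]]] [VP [V suspected] [NP [Det the] [N theorem]]]]
No rule offers an alternative attachment or grouping for any span, so this is the only derivation.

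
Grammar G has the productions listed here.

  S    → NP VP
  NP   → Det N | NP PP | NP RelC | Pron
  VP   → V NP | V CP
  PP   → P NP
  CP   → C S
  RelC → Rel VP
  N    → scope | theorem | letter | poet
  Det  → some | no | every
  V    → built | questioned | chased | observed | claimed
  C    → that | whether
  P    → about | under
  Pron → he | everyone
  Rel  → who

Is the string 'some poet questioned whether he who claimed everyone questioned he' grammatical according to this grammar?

S
  NP
    Det: some
    N: poet
  VP
    V: questioned
    CP
      C: whether
      S
        NP
          NP
            Pron: he
          RelC
            Rel: who
            VP
              V: claimed
              NP
                Pron: everyone
        VP
          V: questioned
          NP
            Pron: he
Every word is introduced by a lexical rule and the phrasal rules combine the resulting categories into a single S.

Grammatical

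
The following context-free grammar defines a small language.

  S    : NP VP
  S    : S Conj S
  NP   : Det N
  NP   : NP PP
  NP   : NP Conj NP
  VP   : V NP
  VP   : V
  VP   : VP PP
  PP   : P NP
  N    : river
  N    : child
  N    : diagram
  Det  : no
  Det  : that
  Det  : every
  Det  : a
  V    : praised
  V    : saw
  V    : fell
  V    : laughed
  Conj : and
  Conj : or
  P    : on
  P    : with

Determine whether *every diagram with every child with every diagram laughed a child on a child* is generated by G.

S
  NP
    NP
      Det: every
      N: diagram
    PP
      P: with
      NP
        NP
          Det: every
          N: child
        PP
          P: with
          NP
            Det: every
            N: diagram
  VP
    V: laughed
    NP
      NP
        Det: a
        N: child
      PP
        P: on
        NP
          Det: a
          N: child
The bracketing above is licensed at every node by one of the given productions, with S at the root.

Grammatical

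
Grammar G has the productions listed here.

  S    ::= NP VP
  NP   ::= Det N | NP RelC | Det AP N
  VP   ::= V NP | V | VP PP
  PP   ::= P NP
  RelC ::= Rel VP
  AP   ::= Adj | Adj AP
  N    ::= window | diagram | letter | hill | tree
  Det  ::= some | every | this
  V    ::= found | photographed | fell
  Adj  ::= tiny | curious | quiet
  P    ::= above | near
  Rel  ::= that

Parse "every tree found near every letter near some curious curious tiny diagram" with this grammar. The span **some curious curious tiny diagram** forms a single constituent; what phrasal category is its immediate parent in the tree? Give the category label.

PP

S
  NP
    Det: every
    N: tree
  VP
    VP
      VP
        V: found
      PP
        P: near
        NP
          Det: every
          N: letter
    PP
      P: near
      NP
        Det: some
        AP
          Adj: curious
          AP
            Adj: curious
            AP
              Adj: tiny
        N: diagram
The span 'some curious curious tiny diagram' is the NP node built by NP → Det AP N.
Its mother is the PP built by PP → P NP.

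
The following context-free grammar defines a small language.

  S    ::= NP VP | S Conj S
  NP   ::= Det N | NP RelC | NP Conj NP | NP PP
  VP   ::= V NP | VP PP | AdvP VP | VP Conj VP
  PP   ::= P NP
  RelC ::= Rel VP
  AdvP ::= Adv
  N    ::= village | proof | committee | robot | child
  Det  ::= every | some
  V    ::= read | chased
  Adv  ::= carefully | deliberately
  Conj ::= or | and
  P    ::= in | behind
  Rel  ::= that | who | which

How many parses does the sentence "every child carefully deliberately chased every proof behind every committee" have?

4

Two of the 4 distinct bracketings:
[S [NP [Det every] [N child]] [VP [VP [AdvP [Adv carefully]] [VP [AdvP [Adv deliberately]] [VP [V chased] [NP [Det every] [N proof]]]]] [PP [P behind] [NP [Det every] [N committee]]]]]
[S [NP [Det every] [N child]] [VP [AdvP [Adv carefully]] [VP [VP [AdvP [Adv deliberately]] [VP [V chased] [NP [Det every] [N proof]]]] [PP [P behind] [NP [Det every] [N committee]]]]]]
The trees differ in how a recursive rule is bracketed over the same span.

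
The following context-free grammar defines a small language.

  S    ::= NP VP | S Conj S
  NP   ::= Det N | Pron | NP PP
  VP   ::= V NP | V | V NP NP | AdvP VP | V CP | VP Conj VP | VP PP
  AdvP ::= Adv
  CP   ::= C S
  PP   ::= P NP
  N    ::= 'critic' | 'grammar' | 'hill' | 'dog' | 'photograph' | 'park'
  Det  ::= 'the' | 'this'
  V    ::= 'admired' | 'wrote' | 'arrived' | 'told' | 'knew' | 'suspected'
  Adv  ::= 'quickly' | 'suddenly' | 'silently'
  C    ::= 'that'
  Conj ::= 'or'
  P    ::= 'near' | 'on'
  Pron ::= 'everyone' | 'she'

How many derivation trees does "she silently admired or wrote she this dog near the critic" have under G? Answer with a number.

Two of the 7 distinct bracketings:
[S [NP [Pron she]] [VP [AdvP [Adv silently]] [VP [VP [V admired]] [Conj or] [VP [V wrote] [NP [Pron she]] [NP [NP [Det this] [N dog]] [PP [P near] [NP [Det the] [N critic]]]]]]]]
[S [NP [Pron she]] [VP [AdvP [Adv silently]] [VP [VP [V admired]] [Conj or] [VP [VP [V wrote] [NP [Pron she]] [NP [Det this] [N dog]]] [PP [P near] [NP [Det the] [N critic]]]]]]]
The difference turns on whether NP → NP PP is used at the relevant span, versus an alternative expansion of NP.

7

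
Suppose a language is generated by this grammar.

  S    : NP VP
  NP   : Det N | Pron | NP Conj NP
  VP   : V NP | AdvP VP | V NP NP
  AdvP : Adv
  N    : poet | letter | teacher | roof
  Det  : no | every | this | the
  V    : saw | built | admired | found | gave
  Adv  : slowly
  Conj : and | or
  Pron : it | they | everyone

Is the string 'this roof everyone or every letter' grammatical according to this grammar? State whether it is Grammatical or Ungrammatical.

For S → NP VP, the only prefix that parses as NP is 'this roof', but the remainder 'everyone or every letter' is not a VP under these rules.

Ungrammatical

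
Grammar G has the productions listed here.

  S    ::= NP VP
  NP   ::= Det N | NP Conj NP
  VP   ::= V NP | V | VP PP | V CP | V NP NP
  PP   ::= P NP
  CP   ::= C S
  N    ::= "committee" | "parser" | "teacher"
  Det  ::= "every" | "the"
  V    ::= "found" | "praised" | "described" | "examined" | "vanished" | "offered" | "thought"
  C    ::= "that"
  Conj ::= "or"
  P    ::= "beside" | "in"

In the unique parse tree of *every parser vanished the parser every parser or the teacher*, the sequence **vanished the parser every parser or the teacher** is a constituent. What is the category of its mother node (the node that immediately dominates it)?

[S [NP [Det every] [N parser]] [VP [V vanished] [NP [Det the] [N parser]] [NP [NP [Det every] [N parser]] [Conj or] [NP [Det the] [N teacher]]]]]
The span 'vanished the parser every parser or the teacher' is the VP node built by VP → V NP NP.
Its mother is the S built by S → NP VP.

S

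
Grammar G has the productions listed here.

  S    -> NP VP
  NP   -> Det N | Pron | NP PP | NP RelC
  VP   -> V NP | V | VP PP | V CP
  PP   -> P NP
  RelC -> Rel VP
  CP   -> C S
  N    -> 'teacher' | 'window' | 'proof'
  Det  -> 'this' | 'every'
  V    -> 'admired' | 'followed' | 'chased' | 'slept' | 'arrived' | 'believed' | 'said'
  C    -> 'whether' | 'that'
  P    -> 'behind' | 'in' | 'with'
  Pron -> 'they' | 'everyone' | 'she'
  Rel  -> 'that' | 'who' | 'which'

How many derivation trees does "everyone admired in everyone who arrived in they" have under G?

3

Two of the 3 distinct bracketings:
[S [NP [Pron everyone]] [VP [VP [V admired]] [PP [P in] [NP [NP [NP [Pron everyone]] [RelC [Rel who] [VP [V arrived]]]] [PP [P in] [NP [Pron they]]]]]]]
[S [NP [Pron everyone]] [VP [VP [V admired]] [PP [P in] [NP [NP [Pron everyone]] [RelC [Rel who] [VP [VP [V arrived]] [PP [P in] [NP [Pron they]]]]]]]]]
The difference turns on whether NP → NP PP is used at the relevant span, versus an alternative expansion of NP.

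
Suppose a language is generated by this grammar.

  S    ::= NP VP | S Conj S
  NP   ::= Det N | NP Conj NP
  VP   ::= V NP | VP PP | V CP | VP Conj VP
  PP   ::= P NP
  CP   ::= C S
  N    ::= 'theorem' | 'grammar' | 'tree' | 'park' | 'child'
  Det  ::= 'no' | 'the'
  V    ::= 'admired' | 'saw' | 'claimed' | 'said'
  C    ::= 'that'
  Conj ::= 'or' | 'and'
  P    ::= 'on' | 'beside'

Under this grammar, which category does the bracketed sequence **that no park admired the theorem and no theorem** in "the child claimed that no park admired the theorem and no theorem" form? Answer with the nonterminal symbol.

CP

S
  NP
    Det: the
    N: child
  VP
    V: claimed
    CP
      C: that
      S
        NP
          Det: no
          N: park
        VP
          V: admired
          NP
            NP
              Det: the
              N: theorem
            Conj: and
            NP
              Det: no
              N: theorem
The span 'that no park admired the theorem and no theorem' is the CP node built by CP → C S.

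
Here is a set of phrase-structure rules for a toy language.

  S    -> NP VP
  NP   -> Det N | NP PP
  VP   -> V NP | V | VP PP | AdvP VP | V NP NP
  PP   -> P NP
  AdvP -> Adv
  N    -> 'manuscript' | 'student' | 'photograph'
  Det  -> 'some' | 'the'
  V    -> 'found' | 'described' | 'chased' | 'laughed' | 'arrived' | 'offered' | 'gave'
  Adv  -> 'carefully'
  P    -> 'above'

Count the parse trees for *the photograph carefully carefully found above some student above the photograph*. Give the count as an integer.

Two of the 9 distinct bracketings:
[S [NP [Det the] [N photograph]] [VP [VP [AdvP [Adv carefully]] [VP [AdvP [Adv carefully]] [VP [V found]]]] [PP [P above] [NP [NP [Det some] [N student]] [PP [P above] [NP [Det the] [N photograph]]]]]]]
[S [NP [Det the] [N photograph]] [VP [VP [VP [AdvP [Adv carefully]] [VP [AdvP [Adv carefully]] [VP [V found]]]] [PP [P above] [NP [Det some] [N student]]]] [PP [P above] [NP [Det the] [N photograph]]]]]
The difference turns on whether NP → NP PP is used at the relevant span, versus an alternative expansion of NP.

9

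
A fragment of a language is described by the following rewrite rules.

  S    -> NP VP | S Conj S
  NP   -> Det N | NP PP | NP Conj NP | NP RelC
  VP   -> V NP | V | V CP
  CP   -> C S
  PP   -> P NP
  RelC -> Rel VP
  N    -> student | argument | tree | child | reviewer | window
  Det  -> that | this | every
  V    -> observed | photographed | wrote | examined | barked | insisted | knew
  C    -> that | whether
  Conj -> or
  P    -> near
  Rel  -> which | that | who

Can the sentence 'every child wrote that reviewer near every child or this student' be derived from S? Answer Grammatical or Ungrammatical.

Grammatical

[S [NP [Det every] [N child]] [VP [V wrote] [NP [NP [Det that] [N reviewer]] [PP [P near] [NP [NP [Det every] [N child]] [Conj or] [NP [Det this] [N student]]]]]]]
Each bracket corresponds to one application of a listed rule, so the string is derivable from S.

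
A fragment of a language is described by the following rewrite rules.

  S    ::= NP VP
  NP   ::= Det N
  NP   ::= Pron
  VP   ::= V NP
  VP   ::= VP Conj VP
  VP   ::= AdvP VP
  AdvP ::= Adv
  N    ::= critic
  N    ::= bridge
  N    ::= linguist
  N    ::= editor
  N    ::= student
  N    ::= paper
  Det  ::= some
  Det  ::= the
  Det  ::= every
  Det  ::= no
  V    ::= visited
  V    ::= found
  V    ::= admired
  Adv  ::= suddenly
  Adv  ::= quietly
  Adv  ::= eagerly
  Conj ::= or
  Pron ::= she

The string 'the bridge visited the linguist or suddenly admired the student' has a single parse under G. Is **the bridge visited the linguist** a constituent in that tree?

No

[S [NP [Det the] [N bridge]] [VP [VP [V visited] [NP [Det the] [N linguist]]] [Conj or] [VP [AdvP [Adv suddenly]] [VP [V admired] [NP [Det the] [N student]]]]]]
The smallest constituent containing 'the bridge visited the linguist' is the S spanning 'the bridge visited the linguist or suddenly admired the student'; no single node in the tree dominates exactly the given words.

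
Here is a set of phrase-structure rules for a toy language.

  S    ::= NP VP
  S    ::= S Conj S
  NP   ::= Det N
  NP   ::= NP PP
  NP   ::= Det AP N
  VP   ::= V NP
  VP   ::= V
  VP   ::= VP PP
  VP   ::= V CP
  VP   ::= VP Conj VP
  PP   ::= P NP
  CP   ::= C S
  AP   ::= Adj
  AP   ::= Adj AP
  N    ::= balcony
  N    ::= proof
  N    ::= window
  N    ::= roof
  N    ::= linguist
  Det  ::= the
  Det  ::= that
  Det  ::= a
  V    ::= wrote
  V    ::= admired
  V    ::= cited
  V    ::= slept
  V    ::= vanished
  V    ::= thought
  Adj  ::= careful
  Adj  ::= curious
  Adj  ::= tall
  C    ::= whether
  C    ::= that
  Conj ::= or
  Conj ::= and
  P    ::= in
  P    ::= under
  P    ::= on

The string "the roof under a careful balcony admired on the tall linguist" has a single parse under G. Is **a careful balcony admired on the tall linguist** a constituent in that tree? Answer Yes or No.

[S [NP [NP [Det the] [N roof]] [PP [P under] [NP [Det a] [AP [Adj careful]] [N balcony]]]] [VP [VP [V admired]] [PP [P on] [NP [Det the] [AP [Adj tall]] [N linguist]]]]]
The smallest constituent containing 'a careful balcony admired on the tall linguist' is the S spanning 'the roof under a careful balcony admired on the tall linguist'; no single node in the tree dominates exactly the given words.

No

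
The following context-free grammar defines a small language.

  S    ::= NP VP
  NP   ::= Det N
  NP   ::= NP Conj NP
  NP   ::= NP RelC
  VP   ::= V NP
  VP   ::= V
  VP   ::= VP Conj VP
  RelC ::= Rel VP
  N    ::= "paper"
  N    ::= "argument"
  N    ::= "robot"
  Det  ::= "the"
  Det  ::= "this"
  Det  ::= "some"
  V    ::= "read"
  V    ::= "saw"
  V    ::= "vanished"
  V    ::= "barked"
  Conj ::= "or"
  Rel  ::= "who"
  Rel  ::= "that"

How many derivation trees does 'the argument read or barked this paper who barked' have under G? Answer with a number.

1

[S [NP [Det the] [N argument]] [VP [VP [V read]] [Conj or] [VP [V barked] [NP [NP [Det this] [N paper]] [RelC [Rel who] [VP [V barked]]]]]]]
No rule offers an alternative attachment or grouping for any span, so this is the only derivation.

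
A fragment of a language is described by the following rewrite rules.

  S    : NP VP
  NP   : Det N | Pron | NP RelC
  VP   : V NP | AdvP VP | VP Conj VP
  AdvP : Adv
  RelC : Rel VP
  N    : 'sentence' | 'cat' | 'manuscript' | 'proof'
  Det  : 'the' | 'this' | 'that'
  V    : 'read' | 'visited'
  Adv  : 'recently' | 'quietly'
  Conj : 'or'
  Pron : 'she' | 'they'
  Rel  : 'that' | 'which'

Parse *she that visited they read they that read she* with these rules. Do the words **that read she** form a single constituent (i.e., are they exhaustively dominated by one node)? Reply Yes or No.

Yes

[S [NP [NP [Pron she]] [RelC [Rel that] [VP [V visited] [NP [Pron they]]]]] [VP [V read] [NP [NP [Pron they]] [RelC [Rel that] [VP [V read] [NP [Pron she]]]]]]]
The words 'that read she' are exhaustively dominated by a single RelC node (built by RelC → Rel VP), so they form a constituent.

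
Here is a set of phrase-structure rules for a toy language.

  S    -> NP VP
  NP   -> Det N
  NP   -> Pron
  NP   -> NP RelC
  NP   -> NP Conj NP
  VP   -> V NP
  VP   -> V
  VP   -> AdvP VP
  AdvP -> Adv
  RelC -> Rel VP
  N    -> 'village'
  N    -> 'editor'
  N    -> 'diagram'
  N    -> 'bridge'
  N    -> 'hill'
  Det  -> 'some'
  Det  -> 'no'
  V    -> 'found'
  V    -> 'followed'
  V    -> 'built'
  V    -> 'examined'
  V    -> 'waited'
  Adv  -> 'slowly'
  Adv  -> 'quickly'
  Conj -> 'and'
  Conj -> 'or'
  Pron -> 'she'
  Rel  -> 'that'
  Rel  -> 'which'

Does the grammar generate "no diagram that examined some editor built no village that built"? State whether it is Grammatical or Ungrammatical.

S
  NP
    NP
      Det: no
      N: diagram
    RelC
      Rel: that
      VP
        V: examined
        NP
          Det: some
          N: editor
  VP
    V: built
    NP
      NP
        Det: no
        N: village
      RelC
        Rel: that
        VP
          V: built
Each bracket corresponds to one application of a listed rule, so the string is derivable from S.

Grammatical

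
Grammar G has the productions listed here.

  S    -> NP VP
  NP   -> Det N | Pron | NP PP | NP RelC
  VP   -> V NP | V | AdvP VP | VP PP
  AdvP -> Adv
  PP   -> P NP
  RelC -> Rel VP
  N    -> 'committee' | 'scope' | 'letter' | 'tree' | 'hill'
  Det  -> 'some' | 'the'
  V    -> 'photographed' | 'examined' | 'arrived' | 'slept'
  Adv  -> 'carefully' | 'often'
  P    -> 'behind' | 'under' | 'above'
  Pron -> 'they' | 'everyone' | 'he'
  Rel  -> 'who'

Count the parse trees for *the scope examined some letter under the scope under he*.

Two of the 5 distinct bracketings:
[S [NP [Det the] [N scope]] [VP [V examined] [NP [NP [Det some] [N letter]] [PP [P under] [NP [NP [Det the] [N scope]] [PP [P under] [NP [Pron he]]]]]]]]
[S [NP [Det the] [N scope]] [VP [V examined] [NP [NP [NP [Det some] [N letter]] [PP [P under] [NP [Det the] [N scope]]]] [PP [P under] [NP [Pron he]]]]]]
The trees differ in how a recursive rule is bracketed over the same span.

5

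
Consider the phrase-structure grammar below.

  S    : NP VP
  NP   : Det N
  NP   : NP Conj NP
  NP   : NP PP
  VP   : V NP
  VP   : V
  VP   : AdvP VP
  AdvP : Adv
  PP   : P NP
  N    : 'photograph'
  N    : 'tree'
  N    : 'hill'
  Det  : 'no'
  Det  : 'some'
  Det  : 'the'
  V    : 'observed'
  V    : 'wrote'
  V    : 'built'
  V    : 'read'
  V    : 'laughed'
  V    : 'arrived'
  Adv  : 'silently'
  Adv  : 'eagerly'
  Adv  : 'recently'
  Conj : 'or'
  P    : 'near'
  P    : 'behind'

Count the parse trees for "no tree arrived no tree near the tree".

1

[S [NP [Det no] [N tree]] [VP [V arrived] [NP [NP [Det no] [N tree]] [PP [P near] [NP [Det the] [N tree]]]]]]
No rule offers an alternative attachment or grouping for any span, so this is the only derivation.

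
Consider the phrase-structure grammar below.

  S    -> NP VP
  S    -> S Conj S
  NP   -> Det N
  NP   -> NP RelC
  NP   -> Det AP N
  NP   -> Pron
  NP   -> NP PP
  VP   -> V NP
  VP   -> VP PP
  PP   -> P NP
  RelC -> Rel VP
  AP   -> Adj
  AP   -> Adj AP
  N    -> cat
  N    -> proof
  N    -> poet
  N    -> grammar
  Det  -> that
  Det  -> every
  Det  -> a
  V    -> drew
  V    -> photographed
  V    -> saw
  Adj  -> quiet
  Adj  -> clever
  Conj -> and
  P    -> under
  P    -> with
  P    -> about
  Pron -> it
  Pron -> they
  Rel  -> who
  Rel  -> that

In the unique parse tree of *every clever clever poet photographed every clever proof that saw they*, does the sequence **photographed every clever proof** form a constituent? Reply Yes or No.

[S [NP [Det every] [AP [Adj clever] [AP [Adj clever]]] [N poet]] [VP [V photographed] [NP [NP [Det every] [AP [Adj clever]] [N proof]] [RelC [Rel that] [VP [V saw] [NP [Pron they]]]]]]]
The smallest constituent containing 'photographed every clever proof' is the VP spanning 'photographed every clever proof that saw they'; no single node in the tree dominates exactly the given words.

No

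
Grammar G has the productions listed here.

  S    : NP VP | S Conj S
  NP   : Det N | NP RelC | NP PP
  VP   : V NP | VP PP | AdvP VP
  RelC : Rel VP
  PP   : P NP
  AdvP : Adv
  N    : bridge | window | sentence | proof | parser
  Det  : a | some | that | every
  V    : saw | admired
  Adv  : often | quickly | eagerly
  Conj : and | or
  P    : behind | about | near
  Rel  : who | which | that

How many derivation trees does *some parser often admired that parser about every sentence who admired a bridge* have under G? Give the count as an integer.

Two of the 4 distinct bracketings:
[S [NP [Det some] [N parser]] [VP [VP [AdvP [Adv often]] [VP [V admired] [NP [Det that] [N parser]]]] [PP [P about] [NP [NP [Det every] [N sentence]] [RelC [Rel who] [VP [V admired] [NP [Det a] [N bridge]]]]]]]]
[S [NP [Det some] [N parser]] [VP [AdvP [Adv often]] [VP [V admired] [NP [NP [NP [Det that] [N parser]] [PP [P about] [NP [Det every] [N sentence]]]] [RelC [Rel who] [VP [V admired] [NP [Det a] [N bridge]]]]]]]]
The difference turns on whether NP → NP PP is used at the relevant span, versus an alternative expansion of NP.

4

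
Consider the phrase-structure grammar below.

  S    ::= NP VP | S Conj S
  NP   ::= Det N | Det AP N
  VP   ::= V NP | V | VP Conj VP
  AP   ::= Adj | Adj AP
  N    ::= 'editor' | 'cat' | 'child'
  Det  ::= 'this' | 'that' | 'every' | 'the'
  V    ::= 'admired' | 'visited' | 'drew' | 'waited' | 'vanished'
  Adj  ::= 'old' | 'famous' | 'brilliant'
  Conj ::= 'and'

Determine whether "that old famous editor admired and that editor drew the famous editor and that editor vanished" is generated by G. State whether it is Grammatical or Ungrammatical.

S
  S
    NP
      Det: that
      AP
        Adj: old
        AP
          Adj: famous
      N: editor
    VP
      V: admired
  Conj: and
  S
    S
      NP
        Det: that
        N: editor
      VP
        V: drew
        NP
          Det: the
          AP
            Adj: famous
          N: editor
    Conj: and
    S
      NP
        Det: that
        N: editor
      VP
        V: vanished
The bracketing above is licensed at every node by one of the given productions, with S at the root.

Grammatical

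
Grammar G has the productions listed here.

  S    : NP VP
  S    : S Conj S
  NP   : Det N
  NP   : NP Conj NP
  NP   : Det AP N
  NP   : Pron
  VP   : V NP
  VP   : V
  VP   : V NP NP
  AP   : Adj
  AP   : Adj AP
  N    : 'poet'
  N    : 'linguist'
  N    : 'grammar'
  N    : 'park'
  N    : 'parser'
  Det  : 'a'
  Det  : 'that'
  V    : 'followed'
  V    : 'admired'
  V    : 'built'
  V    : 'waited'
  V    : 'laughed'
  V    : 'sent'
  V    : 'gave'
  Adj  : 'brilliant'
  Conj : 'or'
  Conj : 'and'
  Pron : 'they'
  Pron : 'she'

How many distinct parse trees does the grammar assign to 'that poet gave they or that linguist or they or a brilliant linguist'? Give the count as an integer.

Two of the 5 distinct bracketings:
[S [NP [Det that] [N poet]] [VP [V gave] [NP [NP [Pron they]] [Conj or] [NP [NP [Det that] [N linguist]] [Conj or] [NP [NP [Pron they]] [Conj or] [NP [Det a] [AP [Adj brilliant]] [N linguist]]]]]]]
[S [NP [Det that] [N poet]] [VP [V gave] [NP [NP [Pron they]] [Conj or] [NP [NP [NP [Det that] [N linguist]] [Conj or] [NP [Pron they]]] [Conj or] [NP [Det a] [AP [Adj brilliant]] [N linguist]]]]]]
The trees differ in how a recursive rule is bracketed over the same span.

5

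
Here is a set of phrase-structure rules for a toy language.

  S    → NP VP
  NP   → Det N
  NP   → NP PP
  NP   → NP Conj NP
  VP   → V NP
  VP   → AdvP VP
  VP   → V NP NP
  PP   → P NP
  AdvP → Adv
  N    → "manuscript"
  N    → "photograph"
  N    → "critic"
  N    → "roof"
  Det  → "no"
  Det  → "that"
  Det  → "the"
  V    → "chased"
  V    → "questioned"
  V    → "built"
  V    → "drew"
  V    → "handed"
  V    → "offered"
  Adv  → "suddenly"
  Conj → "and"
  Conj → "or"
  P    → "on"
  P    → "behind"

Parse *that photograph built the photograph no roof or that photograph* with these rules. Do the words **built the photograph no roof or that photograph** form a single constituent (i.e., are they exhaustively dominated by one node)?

Yes

[S [NP [Det that] [N photograph]] [VP [V built] [NP [Det the] [N photograph]] [NP [NP [Det no] [N roof]] [Conj or] [NP [Det that] [N photograph]]]]]
The words 'built the photograph no roof or that photograph' are exhaustively dominated by a single VP node (built by VP → V NP NP), so they form a constituent.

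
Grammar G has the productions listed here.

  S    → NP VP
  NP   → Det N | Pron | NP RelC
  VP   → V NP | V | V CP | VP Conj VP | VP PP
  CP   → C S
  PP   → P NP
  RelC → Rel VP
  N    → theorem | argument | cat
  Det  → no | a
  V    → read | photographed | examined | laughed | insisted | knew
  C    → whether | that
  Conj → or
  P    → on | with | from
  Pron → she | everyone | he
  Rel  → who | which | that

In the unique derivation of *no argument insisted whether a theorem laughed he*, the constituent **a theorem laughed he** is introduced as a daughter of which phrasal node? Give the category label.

S
  NP
    Det: no
    N: argument
  VP
    V: insisted
    CP
      C: whether
      S
        NP
          Det: a
          N: theorem
        VP
          V: laughed
          NP
            Pron: he
The span 'a theorem laughed he' is the S node built by S → NP VP.
Its mother is the CP built by CP → C S.

CP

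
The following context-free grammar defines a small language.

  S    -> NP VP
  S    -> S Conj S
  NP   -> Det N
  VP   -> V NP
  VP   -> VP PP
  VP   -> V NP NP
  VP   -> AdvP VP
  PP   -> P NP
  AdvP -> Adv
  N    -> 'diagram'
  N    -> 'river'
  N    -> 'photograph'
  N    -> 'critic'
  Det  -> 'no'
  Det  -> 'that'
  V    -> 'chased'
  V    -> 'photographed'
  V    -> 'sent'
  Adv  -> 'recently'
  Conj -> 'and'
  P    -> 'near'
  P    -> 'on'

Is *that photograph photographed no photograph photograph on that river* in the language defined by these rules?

An N word can never sit immediately before an N word in any string this grammar generates, so the substring 'photograph photograph' rules out a derivation.

Ungrammatical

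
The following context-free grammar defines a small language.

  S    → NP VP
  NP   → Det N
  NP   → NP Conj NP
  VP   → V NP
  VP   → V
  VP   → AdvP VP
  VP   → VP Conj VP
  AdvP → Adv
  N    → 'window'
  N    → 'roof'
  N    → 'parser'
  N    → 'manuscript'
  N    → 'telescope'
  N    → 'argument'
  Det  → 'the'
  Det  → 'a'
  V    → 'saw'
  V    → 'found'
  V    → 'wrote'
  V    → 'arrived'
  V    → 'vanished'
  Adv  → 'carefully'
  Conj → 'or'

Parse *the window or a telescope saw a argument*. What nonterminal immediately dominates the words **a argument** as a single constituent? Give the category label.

S
  NP
    NP
      Det: the
      N: window
    Conj: or
    NP
      Det: a
      N: telescope
  VP
    V: saw
    NP
      Det: a
      N: argument
The span 'a argument' is the NP node built by NP → Det N.

NP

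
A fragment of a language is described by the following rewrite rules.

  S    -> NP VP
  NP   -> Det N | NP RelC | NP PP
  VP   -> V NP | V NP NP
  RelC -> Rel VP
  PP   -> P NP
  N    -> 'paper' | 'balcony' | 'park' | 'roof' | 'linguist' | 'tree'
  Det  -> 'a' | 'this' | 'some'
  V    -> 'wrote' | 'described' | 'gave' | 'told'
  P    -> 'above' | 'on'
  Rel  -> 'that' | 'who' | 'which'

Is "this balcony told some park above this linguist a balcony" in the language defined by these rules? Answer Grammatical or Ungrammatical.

Grammatical

[S [NP [Det this] [N balcony]] [VP [V told] [NP [NP [Det some] [N park]] [PP [P above] [NP [Det this] [N linguist]]]] [NP [Det a] [N balcony]]]]
The bracketing above is licensed at every node by one of the given productions, with S at the root.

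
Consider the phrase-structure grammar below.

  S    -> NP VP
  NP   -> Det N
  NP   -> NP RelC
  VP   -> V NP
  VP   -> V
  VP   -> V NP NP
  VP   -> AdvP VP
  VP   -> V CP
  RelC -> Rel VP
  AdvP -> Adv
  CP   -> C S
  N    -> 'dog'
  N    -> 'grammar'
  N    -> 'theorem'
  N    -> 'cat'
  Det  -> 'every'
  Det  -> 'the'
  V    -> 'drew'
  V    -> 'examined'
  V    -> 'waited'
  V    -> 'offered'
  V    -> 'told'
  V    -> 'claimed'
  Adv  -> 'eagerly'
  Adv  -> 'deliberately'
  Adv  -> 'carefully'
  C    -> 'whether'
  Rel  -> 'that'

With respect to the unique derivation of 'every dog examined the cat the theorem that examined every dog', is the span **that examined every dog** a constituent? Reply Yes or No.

Yes

[S [NP [Det every] [N dog]] [VP [V examined] [NP [Det the] [N cat]] [NP [NP [Det the] [N theorem]] [RelC [Rel that] [VP [V examined] [NP [Det every] [N dog]]]]]]]
The words 'that examined every dog' are exhaustively dominated by a single RelC node (built by RelC → Rel VP), so they form a constituent.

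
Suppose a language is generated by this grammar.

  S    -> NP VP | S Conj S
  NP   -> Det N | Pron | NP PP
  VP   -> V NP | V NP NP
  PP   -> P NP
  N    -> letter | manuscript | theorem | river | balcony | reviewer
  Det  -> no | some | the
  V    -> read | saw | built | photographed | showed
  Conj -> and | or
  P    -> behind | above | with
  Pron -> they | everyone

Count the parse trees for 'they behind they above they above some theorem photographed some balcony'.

Two of the 5 distinct bracketings:
[S [NP [NP [Pron they]] [PP [P behind] [NP [NP [Pron they]] [PP [P above] [NP [NP [Pron they]] [PP [P above] [NP [Det some] [N theorem]]]]]]]] [VP [V photographed] [NP [Det some] [N balcony]]]]
[S [NP [NP [Pron they]] [PP [P behind] [NP [NP [NP [Pron they]] [PP [P above] [NP [Pron they]]]] [PP [P above] [NP [Det some] [N theorem]]]]]] [VP [V photographed] [NP [Det some] [N balcony]]]]
The trees differ in how a recursive rule is bracketed over the same span.

5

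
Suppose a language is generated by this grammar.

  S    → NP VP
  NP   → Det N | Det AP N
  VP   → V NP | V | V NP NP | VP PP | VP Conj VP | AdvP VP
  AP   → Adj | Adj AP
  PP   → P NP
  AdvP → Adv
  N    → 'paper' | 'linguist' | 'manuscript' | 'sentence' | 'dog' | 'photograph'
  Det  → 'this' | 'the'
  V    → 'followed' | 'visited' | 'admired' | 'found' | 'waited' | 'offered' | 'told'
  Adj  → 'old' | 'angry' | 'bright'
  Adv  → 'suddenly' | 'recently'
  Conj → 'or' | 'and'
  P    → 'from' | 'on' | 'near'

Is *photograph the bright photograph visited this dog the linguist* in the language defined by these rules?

For S → NP VP, no prefix of the string parses as an NP.

Ungrammatical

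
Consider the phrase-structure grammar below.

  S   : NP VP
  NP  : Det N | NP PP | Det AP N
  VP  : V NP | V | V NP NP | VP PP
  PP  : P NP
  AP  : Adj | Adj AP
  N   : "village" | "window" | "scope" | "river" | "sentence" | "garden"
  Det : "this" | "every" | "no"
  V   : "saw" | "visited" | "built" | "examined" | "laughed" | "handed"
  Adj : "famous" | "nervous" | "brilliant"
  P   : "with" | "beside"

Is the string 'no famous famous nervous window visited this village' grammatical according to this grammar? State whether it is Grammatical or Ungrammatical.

Grammatical

S
  NP
    Det: no
    AP
      Adj: famous
      AP
        Adj: famous
        AP
          Adj: nervous
    N: window
  VP
    V: visited
    NP
      Det: this
      N: village
Every word is introduced by a lexical rule and the phrasal rules combine the resulting categories into a single S.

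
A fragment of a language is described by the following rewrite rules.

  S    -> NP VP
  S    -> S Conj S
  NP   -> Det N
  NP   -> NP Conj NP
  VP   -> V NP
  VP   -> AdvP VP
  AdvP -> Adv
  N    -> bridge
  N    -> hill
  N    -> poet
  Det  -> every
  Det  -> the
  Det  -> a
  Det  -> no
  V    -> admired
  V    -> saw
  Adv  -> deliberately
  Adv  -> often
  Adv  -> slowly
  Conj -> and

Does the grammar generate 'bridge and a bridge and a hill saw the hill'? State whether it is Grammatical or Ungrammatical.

Ungrammatical

For S → NP VP, no prefix of the string parses as an NP. The alternative S rule S → S Conj S likewise has no satisfying split.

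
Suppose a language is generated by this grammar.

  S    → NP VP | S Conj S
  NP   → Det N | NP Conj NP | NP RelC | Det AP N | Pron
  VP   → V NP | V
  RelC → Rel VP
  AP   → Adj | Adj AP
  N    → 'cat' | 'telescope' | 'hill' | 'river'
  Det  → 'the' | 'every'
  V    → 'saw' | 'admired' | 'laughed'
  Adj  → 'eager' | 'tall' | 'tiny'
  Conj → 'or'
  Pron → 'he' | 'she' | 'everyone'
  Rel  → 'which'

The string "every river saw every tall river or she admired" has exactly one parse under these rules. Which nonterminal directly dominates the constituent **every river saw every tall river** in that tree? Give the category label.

S

[S [S [NP [Det every] [N river]] [VP [V saw] [NP [Det every] [AP [Adj tall]] [N river]]]] [Conj or] [S [NP [Pron she]] [VP [V admired]]]]
The span 'every river saw every tall river' is the S node built by S → NP VP.
Its mother is the S built by S → S Conj S.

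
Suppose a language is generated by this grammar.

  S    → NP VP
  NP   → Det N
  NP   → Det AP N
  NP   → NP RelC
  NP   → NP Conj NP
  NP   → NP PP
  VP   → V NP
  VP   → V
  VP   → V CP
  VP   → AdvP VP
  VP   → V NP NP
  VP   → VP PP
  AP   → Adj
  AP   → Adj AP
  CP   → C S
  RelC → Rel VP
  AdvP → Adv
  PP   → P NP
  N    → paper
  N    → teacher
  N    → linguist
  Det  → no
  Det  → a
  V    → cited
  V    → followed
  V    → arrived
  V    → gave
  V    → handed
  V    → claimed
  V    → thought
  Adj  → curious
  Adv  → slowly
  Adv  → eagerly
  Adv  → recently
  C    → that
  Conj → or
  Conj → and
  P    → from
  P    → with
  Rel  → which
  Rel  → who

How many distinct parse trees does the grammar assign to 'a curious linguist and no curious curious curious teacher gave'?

[S [NP [NP [Det a] [AP [Adj curious]] [N linguist]] [Conj and] [NP [Det no] [AP [Adj curious] [AP [Adj curious] [AP [Adj curious]]]] [N teacher]]] [VP [V gave]]]
No rule offers an alternative attachment or grouping for any span, so this is the only derivation.

1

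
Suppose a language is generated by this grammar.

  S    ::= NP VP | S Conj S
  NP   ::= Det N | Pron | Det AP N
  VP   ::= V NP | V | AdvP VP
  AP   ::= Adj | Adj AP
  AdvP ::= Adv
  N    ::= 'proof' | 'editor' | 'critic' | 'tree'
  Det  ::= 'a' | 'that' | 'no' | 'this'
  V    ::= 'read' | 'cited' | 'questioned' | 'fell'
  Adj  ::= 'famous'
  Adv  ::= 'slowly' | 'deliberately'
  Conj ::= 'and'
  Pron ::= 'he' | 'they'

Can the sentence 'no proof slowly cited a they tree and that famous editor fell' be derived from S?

A Det word can never sit immediately before a Pron word in any string this grammar generates, so the substring 'a they' rules out a derivation.

Ungrammatical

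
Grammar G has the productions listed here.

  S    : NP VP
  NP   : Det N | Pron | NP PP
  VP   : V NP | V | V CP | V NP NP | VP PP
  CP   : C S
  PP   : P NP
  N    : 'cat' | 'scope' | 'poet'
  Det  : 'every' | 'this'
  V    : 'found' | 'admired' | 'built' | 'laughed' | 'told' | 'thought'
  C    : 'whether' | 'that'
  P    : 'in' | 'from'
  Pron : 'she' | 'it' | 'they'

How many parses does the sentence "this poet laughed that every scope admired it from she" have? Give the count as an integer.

Two of the 3 distinct bracketings:
[S [NP [Det this] [N poet]] [VP [V laughed] [CP [C that] [S [NP [Det every] [N scope]] [VP [V admired] [NP [NP [Pron it]] [PP [P from] [NP [Pron she]]]]]]]]]
[S [NP [Det this] [N poet]] [VP [V laughed] [CP [C that] [S [NP [Det every] [N scope]] [VP [VP [V admired] [NP [Pron it]]] [PP [P from] [NP [Pron she]]]]]]]]
The difference turns on whether NP → NP PP is used at the relevant span, versus an alternative expansion of NP.

3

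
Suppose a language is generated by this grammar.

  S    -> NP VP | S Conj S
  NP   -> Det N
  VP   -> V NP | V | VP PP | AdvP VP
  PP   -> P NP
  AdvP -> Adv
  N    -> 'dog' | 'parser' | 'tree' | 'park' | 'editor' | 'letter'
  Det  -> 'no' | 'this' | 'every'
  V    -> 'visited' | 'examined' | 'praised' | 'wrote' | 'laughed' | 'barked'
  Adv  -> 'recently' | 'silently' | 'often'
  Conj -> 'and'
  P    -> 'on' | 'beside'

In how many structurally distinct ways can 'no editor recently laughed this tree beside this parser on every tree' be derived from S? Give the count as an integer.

3

Two of the 3 distinct bracketings:
[S [NP [Det no] [N editor]] [VP [VP [VP [AdvP [Adv recently]] [VP [V laughed] [NP [Det this] [N tree]]]] [PP [P beside] [NP [Det this] [N parser]]]] [PP [P on] [NP [Det every] [N tree]]]]]
[S [NP [Det no] [N editor]] [VP [VP [AdvP [Adv recently]] [VP [VP [V laughed] [NP [Det this] [N tree]]] [PP [P beside] [NP [Det this] [N parser]]]]] [PP [P on] [NP [Det every] [N tree]]]]]
The trees differ in how a recursive rule is bracketed over the same span.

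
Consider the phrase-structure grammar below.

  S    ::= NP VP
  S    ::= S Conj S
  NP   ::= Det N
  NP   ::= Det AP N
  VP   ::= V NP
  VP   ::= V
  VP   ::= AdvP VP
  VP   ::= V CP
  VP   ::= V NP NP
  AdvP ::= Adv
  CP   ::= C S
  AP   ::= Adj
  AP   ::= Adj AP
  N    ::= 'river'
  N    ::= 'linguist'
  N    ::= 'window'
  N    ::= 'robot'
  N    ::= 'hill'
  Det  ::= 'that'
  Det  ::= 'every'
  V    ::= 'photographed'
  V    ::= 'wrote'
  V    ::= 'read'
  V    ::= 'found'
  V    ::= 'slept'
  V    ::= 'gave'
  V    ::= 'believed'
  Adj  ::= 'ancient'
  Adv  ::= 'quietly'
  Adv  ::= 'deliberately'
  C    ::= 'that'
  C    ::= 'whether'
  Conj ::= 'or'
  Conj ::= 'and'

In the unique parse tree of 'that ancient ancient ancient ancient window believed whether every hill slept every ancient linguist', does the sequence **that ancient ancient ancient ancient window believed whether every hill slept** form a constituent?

No

[S [NP [Det that] [AP [Adj ancient] [AP [Adj ancient] [AP [Adj ancient] [AP [Adj ancient]]]]] [N window]] [VP [V believed] [CP [C whether] [S [NP [Det every] [N hill]] [VP [V slept] [NP [Det every] [AP [Adj ancient]] [N linguist]]]]]]]
The smallest constituent containing 'that ancient ancient ancient ancient window believed whether every hill slept' is the S spanning 'that ancient ancient ancient ancient window believed whether every hill slept every ancient linguist'; no single node in the tree dominates exactly the given words.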